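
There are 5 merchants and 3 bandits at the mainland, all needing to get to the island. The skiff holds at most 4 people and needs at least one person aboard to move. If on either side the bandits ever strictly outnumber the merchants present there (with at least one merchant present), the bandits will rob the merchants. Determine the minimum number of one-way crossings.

Counting alone: each trip to the island takes at most 4 across and each return brings at least 1 back, so after t trips out (and t−1 returns) at most 4t − (t−1) of the 8 are across; that first reaches 8 at t = 3, so at least 5 crossings are needed.
The plan below uses exactly 5 crossings, so it is optimal:
1. 2 bandits → the island.  (the mainland: 5M 1B; the island: 0M 2B)
2. 1 bandit ← the mainland.  (the mainland: 5M 2B; the island: 0M 1B)
3. 3 merchants and 1 bandit → the island.  (the mainland: 2M 1B; the island: 3M 2B)
4. 1 bandit ← the mainland.  (the mainland: 2M 2B; the island: 3M 1B)
5. 2 merchants and 2 bandits → the island.  (the mainland: 0M 0B; the island: 5M 3B)

5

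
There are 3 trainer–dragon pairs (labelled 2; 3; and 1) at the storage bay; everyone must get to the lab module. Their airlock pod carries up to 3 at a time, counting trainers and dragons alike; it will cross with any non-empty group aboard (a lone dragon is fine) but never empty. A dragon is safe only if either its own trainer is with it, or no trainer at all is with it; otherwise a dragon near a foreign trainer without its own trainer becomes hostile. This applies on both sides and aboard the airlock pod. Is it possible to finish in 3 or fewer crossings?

No

Counting alone: each trip to the lab module takes at most 3 across and each return brings at least 1 back, so after t trips out (and t−1 returns) at most 3t − (t−1) of the 6 are across; that first reaches 6 at t = 3, so at least 5 crossings are needed.
Since 3 < 5, 3 crossings cannot be enough. (The shortest complete plan in fact takes 5:)
1. dragon 2 and trainer 2 cross → the lab module.
2. trainer 2 crosses ← the storage bay.
3. trainer 1, trainer 2, and trainer 3 cross → the lab module.
4. dragon 2 crosses ← the storage bay.
5. dragon 1, dragon 2, and dragon 3 cross → the lab module.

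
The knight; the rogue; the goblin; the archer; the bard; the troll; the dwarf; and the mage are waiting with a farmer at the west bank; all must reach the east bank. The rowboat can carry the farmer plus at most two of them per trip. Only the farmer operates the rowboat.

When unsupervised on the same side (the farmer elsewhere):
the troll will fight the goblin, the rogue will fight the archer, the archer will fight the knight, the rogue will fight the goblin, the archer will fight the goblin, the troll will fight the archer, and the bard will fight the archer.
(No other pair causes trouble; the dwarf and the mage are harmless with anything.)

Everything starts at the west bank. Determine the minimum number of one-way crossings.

Counting alone: the farmer can take at most 2 across per trip to the east bank, so moving all 8 needs at least 4 loaded trips out, with a return between consecutive ones — at least 7 crossings.
The safety rule pushes this higher. Following every safe sequence of crossings, the most of the 8 that can be at the east bank as the rowboat arrives there on crossings 7, 9, 11 is 5, 6, 7 respectively — never all 8.
So no plan with fewer than 13 crossings exists, and this one achieves 13:
1. Farmer goes to the east bank with the archer and the goblin.  [the west bank: the bard, the dwarf, the knight, the mage, the rogue, the troll | the east bank: the archer, the goblin]
2. Farmer goes back to the west bank with the goblin.  [the west bank: the bard, the dwarf, the goblin, the knight, the mage, the rogue, the troll | the east bank: the archer]
3. Farmer goes to the east bank with the goblin and the knight.  [the west bank: the bard, the dwarf, the mage, the rogue, the troll | the east bank: the archer, the goblin, the knight]
4. Farmer goes back to the west bank with the archer.  [the west bank: the archer, the bard, the dwarf, the mage, the rogue, the troll | the east bank: the goblin, the knight]
5. Farmer goes to the east bank with the archer and the bard.  [the west bank: the dwarf, the mage, the rogue, the troll | the east bank: the archer, the bard, the goblin, the knight]
6. Farmer goes back to the west bank with the archer.  [the west bank: the archer, the dwarf, the mage, the rogue, the troll | the east bank: the bard, the goblin, the knight]
7. Farmer goes to the east bank with the rogue and the troll.  [the west bank: the archer, the dwarf, the mage | the east bank: the bard, the goblin, the knight, the rogue, the troll]
8. Farmer goes back to the west bank with the goblin.  [the west bank: the archer, the dwarf, the goblin, the mage | the east bank: the bard, the knight, the rogue, the troll]
9. Farmer goes to the east bank with the dwarf and the goblin.  [the west bank: the archer, the mage | the east bank: the bard, the dwarf, the goblin, the knight, the rogue, the troll]
10. Farmer goes back to the west bank with the goblin.  [the west bank: the archer, the goblin, the mage | the east bank: the bard, the dwarf, the knight, the rogue, the troll]
11. Farmer goes to the east bank with the goblin and the mage.  [the west bank: the archer | the east bank: the bard, the dwarf, the goblin, the knight, the mage, the rogue, the troll]
12. Farmer goes back to the west bank with the goblin.  [the west bank: the archer, the goblin | the east bank: the bard, the dwarf, the knight, the mage, the rogue, the troll]
13. Farmer goes to the east bank with the archer and the goblin.  [the west bank: — | the east bank: the archer, the bard, the dwarf, the goblin, the knight, the mage, the rogue, the troll]

13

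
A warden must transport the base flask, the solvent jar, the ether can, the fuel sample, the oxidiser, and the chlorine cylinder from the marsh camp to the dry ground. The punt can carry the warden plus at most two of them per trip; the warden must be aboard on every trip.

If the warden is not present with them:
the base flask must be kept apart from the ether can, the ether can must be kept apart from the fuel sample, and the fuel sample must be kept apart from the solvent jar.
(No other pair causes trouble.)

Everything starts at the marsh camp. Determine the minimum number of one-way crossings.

Counting alone: the warden can take at most 2 across per trip to the dry ground, so moving all 6 needs at least 3 loaded trips out, with a return between consecutive ones — at least 5 crossings.
The plan below uses exactly 5 crossings, so it is optimal:
1. Warden goes to the dry ground with the base flask and the fuel sample.  [the marsh camp: the chlorine cylinder, the ether can, the oxidiser, the solvent jar | the dry ground: the base flask, the fuel sample]
2. Warden goes back to the marsh camp alone.  [the marsh camp: the chlorine cylinder, the ether can, the oxidiser, the solvent jar | the dry ground: the base flask, the fuel sample]
3. Warden goes to the dry ground with the chlorine cylinder and the oxidiser.  [the marsh camp: the ether can, the solvent jar | the dry ground: the base flask, the chlorine cylinder, the fuel sample, the oxidiser]
4. Warden goes back to the marsh camp alone.  [the marsh camp: the ether can, the solvent jar | the dry ground: the base flask, the chlorine cylinder, the fuel sample, the oxidiser]
5. Warden goes to the dry ground with the ether can and the solvent jar.  [the marsh camp: — | the dry ground: the base flask, the chlorine cylinder, the ether can, the fuel sample, the oxidiser, the solvent jar]

5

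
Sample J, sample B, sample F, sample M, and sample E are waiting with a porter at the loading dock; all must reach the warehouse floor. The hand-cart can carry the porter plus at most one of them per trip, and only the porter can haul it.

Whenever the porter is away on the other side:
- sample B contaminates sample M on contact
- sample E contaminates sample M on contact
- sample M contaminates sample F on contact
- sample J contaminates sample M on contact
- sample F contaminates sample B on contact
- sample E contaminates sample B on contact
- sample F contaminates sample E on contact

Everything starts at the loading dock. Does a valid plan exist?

No

Whatever the first load, the items left behind include a forbidden pair without the porter. No opening move is safe, so no plan exists.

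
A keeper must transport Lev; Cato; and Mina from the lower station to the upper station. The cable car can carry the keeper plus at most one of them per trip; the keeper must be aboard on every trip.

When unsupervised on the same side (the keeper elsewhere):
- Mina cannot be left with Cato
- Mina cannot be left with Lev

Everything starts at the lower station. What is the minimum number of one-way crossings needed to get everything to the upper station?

7

Counting alone: the keeper can take at most 1 across per trip to the upper station, so moving all 3 needs at least 3 loaded trips out, with a return between consecutive ones — at least 5 crossings.
The safety rule pushes this higher. Following every safe sequence of crossings, the most of the 3 that can be at the upper station as the cable car arrives there on crossing 5 is 2 — never all 3.
So no plan with fewer than 7 crossings exists, and this one achieves 7:
1. Keeper goes to the upper station with Mina.  [the lower station: Cato, Lev | the upper station: Mina]
2. Keeper goes back to the lower station alone.  [the lower station: Cato, Lev | the upper station: Mina]
3. Keeper goes to the upper station with Lev.  [the lower station: Cato | the upper station: Lev, Mina]
4. Keeper goes back to the lower station with Mina.  [the lower station: Cato, Mina | the upper station: Lev]
5. Keeper goes to the upper station with Cato.  [the lower station: Mina | the upper station: Cato, Lev]
6. Keeper goes back to the lower station alone.  [the lower station: Mina | the upper station: Cato, Lev]
7. Keeper goes to the upper station with Mina.  [the lower station: — | the upper station: Cato, Lev, Mina]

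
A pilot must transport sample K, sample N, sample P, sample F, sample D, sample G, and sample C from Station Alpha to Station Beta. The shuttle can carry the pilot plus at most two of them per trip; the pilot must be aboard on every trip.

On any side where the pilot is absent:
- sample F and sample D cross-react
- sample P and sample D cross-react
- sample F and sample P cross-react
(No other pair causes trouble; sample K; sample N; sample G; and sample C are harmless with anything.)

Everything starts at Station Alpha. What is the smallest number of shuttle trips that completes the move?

Counting alone: the pilot can take at most 2 across per trip to Station Beta, so moving all 7 needs at least 4 loaded trips out, with a return between consecutive ones — at least 7 crossings.
The safety rule pushes this higher. Following every safe sequence of crossings, the most of the 7 that can be at Station Beta as the shuttle arrives there on crossings 7, 9 is 5, 6 respectively — never all 7.
So no plan with fewer than 11 crossings exists, and this one achieves 11:
1. Pilot goes to Station Beta with sample F and sample P.  [Station Alpha: sample C, sample D, sample G, sample K, sample N | Station Beta: sample F, sample P]
2. Pilot goes back to Station Alpha with sample P.  [Station Alpha: sample C, sample D, sample G, sample K, sample N, sample P | Station Beta: sample F]
3. Pilot goes to Station Beta with sample K and sample P.  [Station Alpha: sample C, sample D, sample G, sample N | Station Beta: sample F, sample K, sample P]
4. Pilot goes back to Station Alpha with sample P.  [Station Alpha: sample C, sample D, sample G, sample N, sample P | Station Beta: sample F, sample K]
5. Pilot goes to Station Beta with sample N and sample P.  [Station Alpha: sample C, sample D, sample G | Station Beta: sample F, sample K, sample N, sample P]
6. Pilot goes back to Station Alpha with sample P.  [Station Alpha: sample C, sample D, sample G, sample P | Station Beta: sample F, sample K, sample N]
7. Pilot goes to Station Beta with sample G and sample P.  [Station Alpha: sample C, sample D | Station Beta: sample F, sample G, sample K, sample N, sample P]
8. Pilot goes back to Station Alpha with sample P.  [Station Alpha: sample C, sample D, sample P | Station Beta: sample F, sample G, sample K, sample N]
9. Pilot goes to Station Beta with sample C and sample P.  [Station Alpha: sample D | Station Beta: sample C, sample F, sample G, sample K, sample N, sample P]
10. Pilot goes back to Station Alpha with sample P.  [Station Alpha: sample D, sample P | Station Beta: sample C, sample F, sample G, sample K, sample N]
11. Pilot goes to Station Beta with sample D and sample P.  [Station Alpha: — | Station Beta: sample C, sample D, sample F, sample G, sample K, sample N, sample P]

11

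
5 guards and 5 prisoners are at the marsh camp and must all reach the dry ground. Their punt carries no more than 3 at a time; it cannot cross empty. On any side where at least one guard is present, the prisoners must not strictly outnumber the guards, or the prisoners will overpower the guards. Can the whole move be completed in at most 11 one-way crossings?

Yes

Yes — this plan uses 11 crossings (≤ 11):
1. 2 prisoners → the dry ground.  (the marsh camp: 5G 3P; the dry ground: 0G 2P)
2. 1 prisoner ← the marsh camp.  (the marsh camp: 5G 4P; the dry ground: 0G 1P)
3. 3 prisoners → the dry ground.  (the marsh camp: 5G 1P; the dry ground: 0G 4P)
4. 1 prisoner ← the marsh camp.  (the marsh camp: 5G 2P; the dry ground: 0G 3P)
5. 3 guards → the dry ground.  (the marsh camp: 2G 2P; the dry ground: 3G 3P)
6. 1 guard and 1 prisoner ← the marsh camp.  (the marsh camp: 3G 3P; the dry ground: 2G 2P)
7. 3 guards → the dry ground.  (the marsh camp: 0G 3P; the dry ground: 5G 2P)
8. 1 prisoner ← the marsh camp.  (the marsh camp: 0G 4P; the dry ground: 5G 1P)
9. 2 prisoners → the dry ground.  (the marsh camp: 0G 2P; the dry ground: 5G 3P)
10. 1 prisoner ← the marsh camp.  (the marsh camp: 0G 3P; the dry ground: 5G 2P)
11. 3 prisoners → the dry ground.  (the marsh camp: 0G 0P; the dry ground: 5G 5P)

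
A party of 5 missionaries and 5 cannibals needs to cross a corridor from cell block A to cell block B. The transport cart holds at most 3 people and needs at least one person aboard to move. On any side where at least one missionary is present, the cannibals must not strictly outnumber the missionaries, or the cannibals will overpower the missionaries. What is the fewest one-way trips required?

Counting alone: each trip to cell block B takes at most 3 across and each return brings at least 1 back, so after t trips out (and t−1 returns) at most 3t − (t−1) of the 10 are across; that first reaches 10 at t = 5, so at least 9 crossings are needed.
The safety rule pushes this higher. Following every safe sequence of crossings, the most of the 10 that can be at cell block B as the transport cart arrives there on crossing 9 is 9 — never all 10.
So no plan with fewer than 11 crossings exists, and this one achieves 11:
1. 2 cannibals → cell block B.  (cell block A: 5M 3C; cell block B: 0M 2C)
2. 1 cannibal ← cell block A.  (cell block A: 5M 4C; cell block B: 0M 1C)
3. 3 cannibals → cell block B.  (cell block A: 5M 1C; cell block B: 0M 4C)
4. 1 cannibal ← cell block A.  (cell block A: 5M 2C; cell block B: 0M 3C)
5. 3 missionaries → cell block B.  (cell block A: 2M 2C; cell block B: 3M 3C)
6. 1 missionary and 1 cannibal ← cell block A.  (cell block A: 3M 3C; cell block B: 2M 2C)
7. 3 missionaries → cell block B.  (cell block A: 0M 3C; cell block B: 5M 2C)
8. 1 cannibal ← cell block A.  (cell block A: 0M 4C; cell block B: 5M 1C)
9. 2 cannibals → cell block B.  (cell block A: 0M 2C; cell block B: 5M 3C)
10. 1 cannibal ← cell block A.  (cell block A: 0M 3C; cell block B: 5M 2C)
11. 3 cannibals → cell block B.  (cell block A: 0M 0C; cell block B: 5M 5C)

11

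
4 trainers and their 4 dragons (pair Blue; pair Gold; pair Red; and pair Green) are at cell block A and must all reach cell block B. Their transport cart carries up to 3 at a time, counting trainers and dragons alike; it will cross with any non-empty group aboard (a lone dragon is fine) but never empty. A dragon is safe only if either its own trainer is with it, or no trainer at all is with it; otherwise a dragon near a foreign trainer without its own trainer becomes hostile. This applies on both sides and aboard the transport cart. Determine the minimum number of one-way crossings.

9

Counting alone: each trip to cell block B takes at most 3 across and each return brings at least 1 back, so after t trips out (and t−1 returns) at most 3t − (t−1) of the 8 are across; that first reaches 8 at t = 4, so at least 7 crossings are needed.
The safety rule pushes this higher. Following every safe sequence of crossings, the most of the 8 that can be at cell block B as the transport cart arrives there on crossing 7 is 7 — never all 8.
So no plan with fewer than 9 crossings exists, and this one achieves 9:
1. dragon Blue and trainer Blue cross → cell block B.
2. trainer Blue crosses ← cell block A.
3. dragon Gold, trainer Blue, and trainer Gold cross → cell block B.
4. dragon Blue and trainer Blue cross ← cell block A.
5. trainer Blue, trainer Green, and trainer Red cross → cell block B.
6. dragon Gold crosses ← cell block A.
7. dragon Blue and dragon Gold cross → cell block B.
8. dragon Blue crosses ← cell block A.
9. dragon Blue, dragon Green, and dragon Red cross → cell block B.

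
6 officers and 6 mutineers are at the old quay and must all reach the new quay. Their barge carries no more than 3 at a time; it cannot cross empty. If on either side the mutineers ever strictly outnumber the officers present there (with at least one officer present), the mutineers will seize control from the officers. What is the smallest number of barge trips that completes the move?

Following every safe sequence of crossings from the start, the most of the 12 that can be at the new quay as the barge arrives there on crossings 1, 3, 5 is 3, 5, 6 respectively; the best ever achieved is 6 of 12.
From crossing 7 on, no configuration arises that was not already reachable earlier: only 17 distinct safe configurations (who is on which side, and where the barge is) can ever be reached, none of them has everyone across, and every continuation just revisits them. They are: 0 officers + 0 mutineers across (barge back at the start); 0 officers + 1 mutineer across (barge there); 0 officers + 1 mutineer across (barge back at the start); 0 officers + 2 mutineers across (barge there); 0 officers + 2 mutineers across (barge back at the start); 0 officers + 3 mutineers across (barge there); 0 officers + 3 mutineers across (barge back at the start); 0 officers + 4 mutineers across (barge there); 0 officers + 4 mutineers across (barge back at the start); 0 officers + 5 mutineers across (barge there); 0 officers + 5 mutineers across (barge back at the start); 0 officers + 6 mutineers across (barge there); 1 officer + 1 mutineer across (barge there); 1 officer + 1 mutineer across (barge back at the start); 2 officers + 2 mutineers across (barge there); 2 officers + 2 mutineers across (barge back at the start); 3 officers + 3 mutineers across (barge there). So no valid plan exists.

impossible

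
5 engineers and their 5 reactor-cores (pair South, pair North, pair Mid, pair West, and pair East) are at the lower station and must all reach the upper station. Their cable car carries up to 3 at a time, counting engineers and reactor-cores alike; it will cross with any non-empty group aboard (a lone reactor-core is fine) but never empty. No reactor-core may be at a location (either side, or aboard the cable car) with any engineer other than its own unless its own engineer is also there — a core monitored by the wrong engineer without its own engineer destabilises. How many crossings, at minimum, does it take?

11

Counting alone: each trip to the upper station takes at most 3 across and each return brings at least 1 back, so after t trips out (and t−1 returns) at most 3t − (t−1) of the 10 are across; that first reaches 10 at t = 5, so at least 9 crossings are needed.
The safety rule pushes this higher. Following every safe sequence of crossings, the most of the 10 that can be at the upper station as the cable car arrives there on crossing 9 is 9 — never all 10.
So no plan with fewer than 11 crossings exists, and this one achieves 11:
1. engineer South and reactor-core South cross → the upper station.
2. engineer South crosses ← the lower station.
3. reactor-core Mid, reactor-core North, and reactor-core West cross → the upper station.
4. reactor-core South crosses ← the lower station.
5. engineer Mid, engineer North, and engineer West cross → the upper station.
6. engineer North and reactor-core North cross ← the lower station.
7. engineer East, engineer North, and engineer South cross → the upper station.
8. reactor-core Mid crosses ← the lower station.
9. reactor-core North and reactor-core South cross → the upper station.
10. reactor-core South crosses ← the lower station.
11. reactor-core East, reactor-core Mid, and reactor-core South cross → the upper station.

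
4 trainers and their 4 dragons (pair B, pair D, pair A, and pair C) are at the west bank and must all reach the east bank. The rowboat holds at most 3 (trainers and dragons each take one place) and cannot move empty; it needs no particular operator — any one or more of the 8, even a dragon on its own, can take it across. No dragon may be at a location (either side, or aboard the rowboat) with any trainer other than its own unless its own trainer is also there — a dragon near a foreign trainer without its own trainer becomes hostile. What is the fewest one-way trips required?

9

Counting alone: each trip to the east bank takes at most 3 across and each return brings at least 1 back, so after t trips out (and t−1 returns) at most 3t − (t−1) of the 8 are across; that first reaches 8 at t = 4, so at least 7 crossings are needed.
The safety rule pushes this higher. Following every safe sequence of crossings, the most of the 8 that can be at the east bank as the rowboat arrives there on crossing 7 is 7 — never all 8.
So no plan with fewer than 9 crossings exists, and this one achieves 9:
1. dragon B and trainer B cross → the east bank.
2. trainer B crosses ← the west bank.
3. dragon D, trainer B, and trainer D cross → the east bank.
4. dragon B and trainer B cross ← the west bank.
5. trainer A, trainer B, and trainer C cross → the east bank.
6. dragon D crosses ← the west bank.
7. dragon B and dragon D cross → the east bank.
8. dragon B crosses ← the west bank.
9. dragon A, dragon B, and dragon C cross → the east bank.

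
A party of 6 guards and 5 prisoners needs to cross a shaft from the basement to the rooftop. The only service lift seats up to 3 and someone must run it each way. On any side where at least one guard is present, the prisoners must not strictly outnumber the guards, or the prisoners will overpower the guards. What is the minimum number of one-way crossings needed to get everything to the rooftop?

9

Counting alone: each trip to the rooftop takes at most 3 across and each return brings at least 1 back, so after t trips out (and t−1 returns) at most 3t − (t−1) of the 11 are across; that first reaches 11 at t = 5, so at least 9 crossings are needed.
The plan below uses exactly 9 crossings, so it is optimal:
1. 3 prisoners → the rooftop.  (the basement: 6G 2P; the rooftop: 0G 3P)
2. 1 prisoner ← the basement.  (the basement: 6G 3P; the rooftop: 0G 2P)
3. 3 guards → the rooftop.  (the basement: 3G 3P; the rooftop: 3G 2P)
4. 1 guard ← the basement.  (the basement: 4G 3P; the rooftop: 2G 2P)
5. 2 guards and 1 prisoner → the rooftop.  (the basement: 2G 2P; the rooftop: 4G 3P)
6. 1 guard ← the basement.  (the basement: 3G 2P; the rooftop: 3G 3P)
7. 2 guards and 1 prisoner → the rooftop.  (the basement: 1G 1P; the rooftop: 5G 4P)
8. 1 guard ← the basement.  (the basement: 2G 1P; the rooftop: 4G 4P)
9. 2 guards and 1 prisoner → the rooftop.  (the basement: 0G 0P; the rooftop: 6G 5P)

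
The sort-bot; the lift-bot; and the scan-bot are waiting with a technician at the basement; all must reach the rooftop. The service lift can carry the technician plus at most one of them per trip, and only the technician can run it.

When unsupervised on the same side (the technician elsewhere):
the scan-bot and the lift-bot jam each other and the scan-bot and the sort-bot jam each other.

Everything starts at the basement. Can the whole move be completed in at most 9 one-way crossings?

Yes

Yes — this plan uses 7 crossings (≤ 9):
1. Technician goes to the rooftop with the scan-bot.
2. Technician goes back to the basement alone.
3. Technician goes to the rooftop with the sort-bot.
4. Technician goes back to the basement with the scan-bot.
5. Technician goes to the rooftop with the lift-bot.
6. Technician goes back to the basement alone.
7. Technician goes to the rooftop with the scan-bot.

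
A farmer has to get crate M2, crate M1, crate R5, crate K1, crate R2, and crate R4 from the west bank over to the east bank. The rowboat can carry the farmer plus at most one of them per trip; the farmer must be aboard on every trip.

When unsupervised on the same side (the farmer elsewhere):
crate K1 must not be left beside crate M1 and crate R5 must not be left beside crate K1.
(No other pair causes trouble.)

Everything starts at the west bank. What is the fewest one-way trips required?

Counting alone: the farmer can take at most 1 across per trip to the east bank, so moving all 6 needs at least 6 loaded trips out, with a return between consecutive ones — at least 11 crossings.
The safety rule pushes this higher. Following every safe sequence of crossings, the most of the 6 that can be at the east bank as the rowboat arrives there on crossing 11 is 5 — never all 6.
So no plan with fewer than 13 crossings exists, and this one achieves 13:
1. Farmer goes to the east bank with crate K1.  [the west bank: crate M1, crate M2, crate R2, crate R4, crate R5 | the east bank: crate K1]
2. Farmer goes back to the west bank alone.  [the west bank: crate M1, crate M2, crate R2, crate R4, crate R5 | the east bank: crate K1]
3. Farmer goes to the east bank with crate M2.  [the west bank: crate M1, crate R2, crate R4, crate R5 | the east bank: crate K1, crate M2]
4. Farmer goes back to the west bank alone.  [the west bank: crate M1, crate R2, crate R4, crate R5 | the east bank: crate K1, crate M2]
5. Farmer goes to the east bank with crate M1.  [the west bank: crate R2, crate R4, crate R5 | the east bank: crate K1, crate M1, crate M2]
6. Farmer goes back to the west bank with crate K1.  [the west bank: crate K1, crate R2, crate R4, crate R5 | the east bank: crate M1, crate M2]
7. Farmer goes to the east bank with crate R5.  [the west bank: crate K1, crate R2, crate R4 | the east bank: crate M1, crate M2, crate R5]
8. Farmer goes back to the west bank alone.  [the west bank: crate K1, crate R2, crate R4 | the east bank: crate M1, crate M2, crate R5]
9. Farmer goes to the east bank with crate R2.  [the west bank: crate K1, crate R4 | the east bank: crate M1, crate M2, crate R2, crate R5]
10. Farmer goes back to the west bank alone.  [the west bank: crate K1, crate R4 | the east bank: crate M1, crate M2, crate R2, crate R5]
11. Farmer goes to the east bank with crate R4.  [the west bank: crate K1 | the east bank: crate M1, crate M2, crate R2, crate R4, crate R5]
12. Farmer goes back to the west bank alone.  [the west bank: crate K1 | the east bank: crate M1, crate M2, crate R2, crate R4, crate R5]
13. Farmer goes to the east bank with crate K1.  [the west bank: — | the east bank: crate K1, crate M1, crate M2, crate R2, crate R4, crate R5]

13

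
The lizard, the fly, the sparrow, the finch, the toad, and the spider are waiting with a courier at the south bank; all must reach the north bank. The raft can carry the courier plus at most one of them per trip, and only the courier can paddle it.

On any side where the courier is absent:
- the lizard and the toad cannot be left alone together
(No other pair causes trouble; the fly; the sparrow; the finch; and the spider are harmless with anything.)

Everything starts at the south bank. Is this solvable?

1. Courier goes to the north bank with the lizard.
2. Courier goes back to the south bank alone.
3. Courier goes to the north bank with the fly.
4. Courier goes back to the south bank alone.
5. Courier goes to the north bank with the sparrow.
6. Courier goes back to the south bank alone.
7. Courier goes to the north bank with the finch.
8. Courier goes back to the south bank alone.
9. Courier goes to the north bank with the spider.
10. Courier goes back to the south bank alone.
11. Courier goes to the north bank with the toad.

Yes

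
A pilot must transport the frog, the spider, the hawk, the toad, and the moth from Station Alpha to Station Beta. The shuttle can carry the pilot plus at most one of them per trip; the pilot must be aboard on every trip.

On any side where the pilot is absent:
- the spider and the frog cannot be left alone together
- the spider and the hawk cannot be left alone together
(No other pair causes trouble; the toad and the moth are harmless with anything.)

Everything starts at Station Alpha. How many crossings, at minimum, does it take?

Counting alone: the pilot can take at most 1 across per trip to Station Beta, so moving all 5 needs at least 5 loaded trips out, with a return between consecutive ones — at least 9 crossings.
The safety rule pushes this higher. Following every safe sequence of crossings, the most of the 5 that can be at Station Beta as the shuttle arrives there on crossing 9 is 4 — never all 5.
So no plan with fewer than 11 crossings exists, and this one achieves 11:
1. Pilot goes to Station Beta with the spider.
2. Pilot goes back to Station Alpha alone.
3. Pilot goes to Station Beta with the frog.
4. Pilot goes back to Station Alpha with the spider.
5. Pilot goes to Station Beta with the hawk.
6. Pilot goes back to Station Alpha alone.
7. Pilot goes to Station Beta with the toad.
8. Pilot goes back to Station Alpha alone.
9. Pilot goes to Station Beta with the moth.
10. Pilot goes back to Station Alpha alone.
11. Pilot goes to Station Beta with the spider.

11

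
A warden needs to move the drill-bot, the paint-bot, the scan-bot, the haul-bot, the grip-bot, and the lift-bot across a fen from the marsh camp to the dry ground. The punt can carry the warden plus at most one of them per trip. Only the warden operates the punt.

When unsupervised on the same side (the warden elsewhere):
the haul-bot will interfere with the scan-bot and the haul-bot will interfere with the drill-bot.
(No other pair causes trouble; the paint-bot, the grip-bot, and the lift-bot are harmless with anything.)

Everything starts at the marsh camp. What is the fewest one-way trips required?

13

Counting alone: the warden can take at most 1 across per trip to the dry ground, so moving all 6 needs at least 6 loaded trips out, with a return between consecutive ones — at least 11 crossings.
The safety rule pushes this higher. Following every safe sequence of crossings, the most of the 6 that can be at the dry ground as the punt arrives there on crossing 11 is 5 — never all 6.
So no plan with fewer than 13 crossings exists, and this one achieves 13:
1. Warden goes to the dry ground with the haul-bot.  [the marsh camp: the drill-bot, the grip-bot, the lift-bot, the paint-bot, the scan-bot | the dry ground: the haul-bot]
2. Warden goes back to the marsh camp alone.  [the marsh camp: the drill-bot, the grip-bot, the lift-bot, the paint-bot, the scan-bot | the dry ground: the haul-bot]
3. Warden goes to the dry ground with the drill-bot.  [the marsh camp: the grip-bot, the lift-bot, the paint-bot, the scan-bot | the dry ground: the drill-bot, the haul-bot]
4. Warden goes back to the marsh camp with the haul-bot.  [the marsh camp: the grip-bot, the haul-bot, the lift-bot, the paint-bot, the scan-bot | the dry ground: the drill-bot]
5. Warden goes to the dry ground with the scan-bot.  [the marsh camp: the grip-bot, the haul-bot, the lift-bot, the paint-bot | the dry ground: the drill-bot, the scan-bot]
6. Warden goes back to the marsh camp alone.  [the marsh camp: the grip-bot, the haul-bot, the lift-bot, the paint-bot | the dry ground: the drill-bot, the scan-bot]
7. Warden goes to the dry ground with the paint-bot.  [the marsh camp: the grip-bot, the haul-bot, the lift-bot | the dry ground: the drill-bot, the paint-bot, the scan-bot]
8. Warden goes back to the marsh camp alone.  [the marsh camp: the grip-bot, the haul-bot, the lift-bot | the dry ground: the drill-bot, the paint-bot, the scan-bot]
9. Warden goes to the dry ground with the grip-bot.  [the marsh camp: the haul-bot, the lift-bot | the dry ground: the drill-bot, the grip-bot, the paint-bot, the scan-bot]
10. Warden goes back to the marsh camp alone.  [the marsh camp: the haul-bot, the lift-bot | the dry ground: the drill-bot, the grip-bot, the paint-bot, the scan-bot]
11. Warden goes to the dry ground with the lift-bot.  [the marsh camp: the haul-bot | the dry ground: the drill-bot, the grip-bot, the lift-bot, the paint-bot, the scan-bot]
12. Warden goes back to the marsh camp alone.  [the marsh camp: the haul-bot | the dry ground: the drill-bot, the grip-bot, the lift-bot, the paint-bot, the scan-bot]
13. Warden goes to the dry ground with the haul-bot.  [the marsh camp: — | the dry ground: the drill-bot, the grip-bot, the haul-bot, the lift-bot, the paint-bot, the scan-bot]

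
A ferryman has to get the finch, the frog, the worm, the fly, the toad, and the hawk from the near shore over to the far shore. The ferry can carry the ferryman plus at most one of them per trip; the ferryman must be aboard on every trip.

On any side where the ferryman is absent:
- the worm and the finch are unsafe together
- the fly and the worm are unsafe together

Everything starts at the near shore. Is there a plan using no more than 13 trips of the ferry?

Yes

Yes — this plan uses 13 crossings (≤ 13):
1. Ferryman goes to the far shore with the worm.  [the near shore: the finch, the fly, the frog, the hawk, the toad | the far shore: the worm]
2. Ferryman goes back to the near shore alone.  [the near shore: the finch, the fly, the frog, the hawk, the toad | the far shore: the worm]
3. Ferryman goes to the far shore with the finch.  [the near shore: the fly, the frog, the hawk, the toad | the far shore: the finch, the worm]
4. Ferryman goes back to the near shore with the worm.  [the near shore: the fly, the frog, the hawk, the toad, the worm | the far shore: the finch]
5. Ferryman goes to the far shore with the fly.  [the near shore: the frog, the hawk, the toad, the worm | the far shore: the finch, the fly]
6. Ferryman goes back to the near shore alone.  [the near shore: the frog, the hawk, the toad, the worm | the far shore: the finch, the fly]
7. Ferryman goes to the far shore with the frog.  [the near shore: the hawk, the toad, the worm | the far shore: the finch, the fly, the frog]
8. Ferryman goes back to the near shore alone.  [the near shore: the hawk, the toad, the worm | the far shore: the finch, the fly, the frog]
9. Ferryman goes to the far shore with the toad.  [the near shore: the hawk, the worm | the far shore: the finch, the fly, the frog, the toad]
10. Ferryman goes back to the near shore alone.  [the near shore: the hawk, the worm | the far shore: the finch, the fly, the frog, the toad]
11. Ferryman goes to the far shore with the hawk.  [the near shore: the worm | the far shore: the finch, the fly, the frog, the hawk, the toad]
12. Ferryman goes back to the near shore alone.  [the near shore: the worm | the far shore: the finch, the fly, the frog, the hawk, the toad]
13. Ferryman goes to the far shore with the worm.  [the near shore: — | the far shore: the finch, the fly, the frog, the hawk, the toad, the worm]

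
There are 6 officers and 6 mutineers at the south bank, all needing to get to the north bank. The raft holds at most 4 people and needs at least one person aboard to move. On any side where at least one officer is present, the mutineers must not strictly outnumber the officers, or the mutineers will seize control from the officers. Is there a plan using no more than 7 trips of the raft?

Counting alone: each trip to the north bank takes at most 4 across and each return brings at least 1 back, so after t trips out (and t−1 returns) at most 4t − (t−1) of the 12 are across; that first reaches 12 at t = 4, so at least 7 crossings are needed.
The safety rule pushes this higher. Following every safe sequence of crossings, the most of the 12 that can be at the north bank as the raft arrives there on crossing 7 is 11 — never all 12.
So the move cannot be finished within 7 crossings. (The shortest complete plan takes 9:)
1. 2 mutineers → the north bank.  (the south bank: 6O 4M; the north bank: 0O 2M)
2. 1 mutineer ← the south bank.  (the south bank: 6O 5M; the north bank: 0O 1M)
3. 4 mutineers → the north bank.  (the south bank: 6O 1M; the north bank: 0O 5M)
4. 1 mutineer ← the south bank.  (the south bank: 6O 2M; the north bank: 0O 4M)
5. 4 officers → the north bank.  (the south bank: 2O 2M; the north bank: 4O 4M)
6. 1 officer and 1 mutineer ← the south bank.  (the south bank: 3O 3M; the north bank: 3O 3M)
7. 2 officers and 2 mutineers → the north bank.  (the south bank: 1O 1M; the north bank: 5O 5M)
8. 1 officer and 1 mutineer ← the south bank.  (the south bank: 2O 2M; the north bank: 4O 4M)
9. 2 officers and 2 mutineers → the north bank.  (the south bank: 0O 0M; the north bank: 6O 6M)

No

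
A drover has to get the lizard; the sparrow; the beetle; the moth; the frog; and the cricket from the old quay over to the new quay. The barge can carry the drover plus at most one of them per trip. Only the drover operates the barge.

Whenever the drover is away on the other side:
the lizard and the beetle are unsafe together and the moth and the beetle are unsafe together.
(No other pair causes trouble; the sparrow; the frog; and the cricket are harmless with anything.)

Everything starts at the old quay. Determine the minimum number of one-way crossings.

13

Counting alone: the drover can take at most 1 across per trip to the new quay, so moving all 6 needs at least 6 loaded trips out, with a return between consecutive ones — at least 11 crossings.
The safety rule pushes this higher. Following every safe sequence of crossings, the most of the 6 that can be at the new quay as the barge arrives there on crossing 11 is 5 — never all 6.
So no plan with fewer than 13 crossings exists, and this one achieves 13:
1. Drover goes to the new quay with the beetle.
2. Drover goes back to the old quay alone.
3. Drover goes to the new quay with the lizard.
4. Drover goes back to the old quay with the beetle.
5. Drover goes to the new quay with the moth.
6. Drover goes back to the old quay alone.
7. Drover goes to the new quay with the sparrow.
8. Drover goes back to the old quay alone.
9. Drover goes to the new quay with the frog.
10. Drover goes back to the old quay alone.
11. Drover goes to the new quay with the cricket.
12. Drover goes back to the old quay alone.
13. Drover goes to the new quay with the beetle.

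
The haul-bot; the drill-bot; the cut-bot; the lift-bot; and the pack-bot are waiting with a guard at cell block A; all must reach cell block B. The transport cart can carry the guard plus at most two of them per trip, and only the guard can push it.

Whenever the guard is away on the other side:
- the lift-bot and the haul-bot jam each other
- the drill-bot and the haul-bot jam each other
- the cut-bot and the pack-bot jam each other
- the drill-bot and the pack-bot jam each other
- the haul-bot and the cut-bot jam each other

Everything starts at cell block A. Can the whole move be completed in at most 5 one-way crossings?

Counting alone: the guard can take at most 2 across per trip to cell block B, so moving all 5 needs at least 3 loaded trips out, with a return between consecutive ones — at least 5 crossings.
The safety rule pushes this higher. Following every safe sequence of crossings, the most of the 5 that can be at cell block B as the transport cart arrives there on crossing 5 is 4 — never all 5.
So the move cannot be finished within 5 crossings. (The shortest complete plan takes 7:)
1. Guard goes to cell block B with the haul-bot and the pack-bot.  [cell block A: the cut-bot, the drill-bot, the lift-bot | cell block B: the haul-bot, the pack-bot]
2. Guard goes back to cell block A alone.  [cell block A: the cut-bot, the drill-bot, the lift-bot | cell block B: the haul-bot, the pack-bot]
3. Guard goes to cell block B with the drill-bot.  [cell block A: the cut-bot, the lift-bot | cell block B: the drill-bot, the haul-bot, the pack-bot]
4. Guard goes back to cell block A with the haul-bot and the pack-bot.  [cell block A: the cut-bot, the haul-bot, the lift-bot, the pack-bot | cell block B: the drill-bot]
5. Guard goes to cell block B with the cut-bot and the lift-bot.  [cell block A: the haul-bot, the pack-bot | cell block B: the cut-bot, the drill-bot, the lift-bot]
6. Guard goes back to cell block A alone.  [cell block A: the haul-bot, the pack-bot | cell block B: the cut-bot, the drill-bot, the lift-bot]
7. Guard goes to cell block B with the haul-bot and the pack-bot.  [cell block A: — | cell block B: the cut-bot, the drill-bot, the haul-bot, the lift-bot, the pack-bot]

No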